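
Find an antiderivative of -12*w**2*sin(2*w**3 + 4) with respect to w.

Let u = 2*w**3 + 4, so du = (6*w**2) dw.
Rewriting, the integral becomes -2·∫ sin(u) du = -2·-cos(u).
Substituting back, u = 2*w**3 + 4.

2*cos(2*w**3 + 4) + C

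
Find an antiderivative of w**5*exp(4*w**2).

Let u = w², du = 2w dw; rewrite as (1/2)∫ u^2·exp(4u) du.
Now integrate by parts 2 times.

(8*w**4 - 4*w**2 + 1)*exp(4*w**2)/64 + C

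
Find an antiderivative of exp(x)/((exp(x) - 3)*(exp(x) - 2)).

log(exp(x) - 3) - log(exp(x) - 2) + C

Let u = e^x, du = e^x dx.
The integral becomes ∫ du/((u-2)(u-3)); decompose into partial fractions.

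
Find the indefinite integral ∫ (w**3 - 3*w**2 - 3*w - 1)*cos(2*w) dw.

w**3*sin(2*w)/2 - 3*w**2*sin(2*w)/2 + 3*w**2*cos(2*w)/4 - 9*w*sin(2*w)/4 - 3*w*cos(2*w)/2 + sin(2*w)/4 - 9*cos(2*w)/8 + C

Use integration by parts with u = w**3 - 3*w**2 - 3*w - 1, dv = cos(2*w) dw, so v = sin(2*w)/2.
Apply parts 3 times (tabular method): alternate signs, differentiate u down to 0, integrate dv up.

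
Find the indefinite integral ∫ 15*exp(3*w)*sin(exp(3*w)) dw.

Let u = exp(3*w), so du = (3*exp(3*w)) dw.
Rewriting, the integral becomes 5·∫ sin(u) du = 5·-cos(u).
Substituting back, u = exp(3*w).

-5*cos(exp(3*w)) + C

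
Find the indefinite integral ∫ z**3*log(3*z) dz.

Use integration by parts with u = log(3*z), dv = z**3 dz.
Then du = 1/z dz and v = z**4/4.

z**4*(log(z) + log(3))/4 - z**4/16 + C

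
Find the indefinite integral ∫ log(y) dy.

y*log(y) - y + C

Use integration by parts with u = log(y), dv = dy.
Then du = 1/y dy and v = y.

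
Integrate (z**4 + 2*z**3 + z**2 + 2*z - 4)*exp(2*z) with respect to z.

Use integration by parts with u = z**4 + 2*z**3 + z**2 + 2*z - 4, dv = exp(2*z) dz, so v = exp(2*z)/2.
Apply parts 4 times (tabular method): alternate signs, differentiate u down to 0, integrate dv up.

(2*z**4 + 2*z**2 + 2*z - 9)*exp(2*z)/4 + C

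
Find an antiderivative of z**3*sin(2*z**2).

Let u = z², du = 2z dz; rewrite as (1/2)∫ u^1·sin(2u) du.
Now integrate by parts 1 time.

-z**2*cos(2*z**2)/4 + sin(2*z**2)/8 + C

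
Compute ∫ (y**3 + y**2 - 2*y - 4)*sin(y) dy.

-y**3*cos(y) + 3*y**2*sin(y) - y**2*cos(y) + 2*y*sin(y) + 8*y*cos(y) - 8*sin(y) + 6*cos(y) + C

Use integration by parts with u = y**3 + y**2 - 2*y - 4, dv = sin(y) dy, so v = -cos(y).
Apply parts 3 times (tabular method): alternate signs, differentiate u down to 0, integrate dv up.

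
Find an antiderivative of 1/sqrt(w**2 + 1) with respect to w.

log(w + sqrt(w**2 + 1)) + C

Substitute w = tan(θ), so dw = sec(θ)^2 dθ and the radical becomes sqrt(w**2 + 1) = sec(θ) by the Pythagorean identity.
Integrate the resulting trig expression in θ, then back-substitute tan(θ) = w, sec(θ) = sqrt(w**2 + 1) (absorbing any constant into C).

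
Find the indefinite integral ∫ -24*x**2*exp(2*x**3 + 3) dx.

-4*exp(2*x**3 + 3) + C

Let u = 2*x**3 + 3, so du = (6*x**2) dx.
Rewriting, the integral becomes -4·∫ e^u du = -4·e^u.
Substituting back, u = 2*x**3 + 3.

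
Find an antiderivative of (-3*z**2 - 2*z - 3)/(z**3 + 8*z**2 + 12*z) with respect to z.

Factor the denominator: z*(z + 2)*(z + 6).
Partial-fraction decomposition: -33/(8*(z + 6)) + 11/(8*(z + 2)) - 1/(4*z).
Integrate each term: A/(z−a) contributes A·log|z−a|.

-log(z)/4 + 11*log(z + 2)/8 - 33*log(z + 6)/8 + C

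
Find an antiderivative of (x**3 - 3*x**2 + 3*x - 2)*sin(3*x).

Use integration by parts with u = x**3 - 3*x**2 + 3*x - 2, dv = sin(3*x) dx, so v = -cos(3*x)/3.
Apply parts 3 times (tabular method): alternate signs, differentiate u down to 0, integrate dv up.

-x**3*cos(3*x)/3 + x**2*sin(3*x)/3 + x**2*cos(3*x) - 2*x*sin(3*x)/3 - 7*x*cos(3*x)/9 + 7*sin(3*x)/27 + 4*cos(3*x)/9 + C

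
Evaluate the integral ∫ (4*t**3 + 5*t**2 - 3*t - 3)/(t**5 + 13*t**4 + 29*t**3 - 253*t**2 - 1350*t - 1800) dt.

607*log(t - 5)/7920 + 19*log(t + 3)/16 - 167*log(t + 4)/18 + 363*log(t + 5)/20 - 223*log(t + 6)/22 + C

Factor the denominator: (t - 5)*(t + 3)*(t + 4)*(t + 5)*(t + 6).
Partial-fraction decomposition: -223/(22*(t + 6)) + 363/(20*(t + 5)) - 167/(18*(t + 4)) + 19/(16*(t + 3)) + 607/(7920*(t - 5)).
Integrate each term: A/(t−a) contributes A·log|t−a|.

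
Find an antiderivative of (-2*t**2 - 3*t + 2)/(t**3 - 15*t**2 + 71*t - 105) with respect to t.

-117*log(t - 7)/8 + 63*log(t - 5)/4 - 25*log(t - 3)/8 + C

Factor the denominator: (t - 7)*(t - 5)*(t - 3).
Partial-fraction decomposition: -25/(8*(t - 3)) + 63/(4*(t - 5)) - 117/(8*(t - 7)).
Integrate each term: A/(t−a) contributes A·log|t−a|.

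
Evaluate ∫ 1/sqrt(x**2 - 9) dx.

Substitute x = 3·sec(θ), so dx = 3·sec(θ)*tan(θ) dθ and the radical becomes sqrt(x**2 - 9) = 3·tan(θ) by the Pythagorean identity.
Integrate the resulting trig expression in θ, then back-substitute sec(θ) = x/3, tan(θ) = sqrt(x**2 - 9)/3 (absorbing any constant into C).

log(x + sqrt(x**2 - 9)) + C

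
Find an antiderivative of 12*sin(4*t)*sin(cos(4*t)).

3*cos(cos(4*t)) + C

Let u = cos(4*t), so du = (-4*sin(4*t)) dt.
Rewriting, the integral becomes -3·∫ sin(u) du = -3·-cos(u).
Substituting back, u = cos(4*t).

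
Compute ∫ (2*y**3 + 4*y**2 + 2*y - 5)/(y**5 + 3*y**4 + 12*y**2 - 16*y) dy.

Factor the denominator: y*(y - 1)*(y + 4)*(y**2 + 4).
Partial-fraction decomposition: -3*(8*y - 37)/(100*(y**2 + 4)) - 77/(400*(y + 4)) + 3/(25*(y - 1)) + 5/(16*y).
Integrate each term; A/(y−a) gives A·log|y−a|; the (By+D)/(y²+p²) term gives a log and an atan.

5*log(y)/16 + 3*log(y - 1)/25 - 77*log(y + 4)/400 - 3*log(y**2 + 4)/25 + 111*atan(y/2)/200 + C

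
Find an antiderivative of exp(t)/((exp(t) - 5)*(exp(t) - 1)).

log(exp(t) - 5)/4 - log(exp(t) - 1)/4 + C

Let u = e^t, du = e^t dt.
The integral becomes ∫ du/((u-1)(u-5)); decompose into partial fractions.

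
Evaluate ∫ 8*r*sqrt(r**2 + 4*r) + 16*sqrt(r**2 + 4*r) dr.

8*(r**2 + 4*r)**(3/2)/3 + C

Let u = r**2 + 4*r, so du = (2*r + 4) dr.
Rewriting, the integral becomes 4·∫ √u du = 4·(2/3)u^(3/2).
Substituting back, u = r**2 + 4*r.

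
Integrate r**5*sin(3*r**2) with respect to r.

Let u = r², du = 2r dr; rewrite as (1/2)∫ u^2·sin(3u) du.
Now integrate by parts 2 times.

-r**4*cos(3*r**2)/6 + r**2*sin(3*r**2)/9 + cos(3*r**2)/27 + C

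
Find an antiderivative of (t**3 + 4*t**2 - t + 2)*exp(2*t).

(4*t**3 + 10*t**2 - 14*t + 15)*exp(2*t)/8 + C

Use integration by parts with u = t**3 + 4*t**2 - t + 2, dv = exp(2*t) dt, so v = exp(2*t)/2.
Apply parts 3 times (tabular method): alternate signs, differentiate u down to 0, integrate dv up.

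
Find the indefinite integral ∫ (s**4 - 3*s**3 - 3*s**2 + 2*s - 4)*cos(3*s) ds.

s**4*sin(3*s)/3 - s**3*sin(3*s) + 4*s**3*cos(3*s)/9 - 13*s**2*sin(3*s)/9 - s**2*cos(3*s) + 4*s*sin(3*s)/3 - 26*s*cos(3*s)/27 - 82*sin(3*s)/81 + 4*cos(3*s)/9 + C

Use integration by parts with u = s**4 - 3*s**3 - 3*s**2 + 2*s - 4, dv = cos(3*s) ds, so v = sin(3*s)/3.
Apply parts 4 times (tabular method): alternate signs, differentiate u down to 0, integrate dv up.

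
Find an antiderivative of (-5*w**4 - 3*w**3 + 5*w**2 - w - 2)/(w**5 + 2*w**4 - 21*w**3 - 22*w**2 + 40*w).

Factor the denominator: w*(w - 4)*(w - 1)*(w + 2)*(w + 5).
Partial-fraction decomposition: -437/(135*(w + 5)) + 1/(3*(w + 2)) + 1/(9*(w - 1)) - 233/(108*(w - 4)) - 1/(20*w).
Integrate each term: A/(w−a) contributes A·log|w−a|.

-log(w)/20 - 233*log(w - 4)/108 + log(w - 1)/9 + log(w + 2)/3 - 437*log(w + 5)/135 + C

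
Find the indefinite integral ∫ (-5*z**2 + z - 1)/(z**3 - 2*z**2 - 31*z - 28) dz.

-239*log(z - 7)/88 + 7*log(z + 1)/24 - 85*log(z + 4)/33 + C

Factor the denominator: (z - 7)*(z + 1)*(z + 4).
Partial-fraction decomposition: -85/(33*(z + 4)) + 7/(24*(z + 1)) - 239/(88*(z - 7)).
Integrate each term: A/(z−a) contributes A·log|z−a|.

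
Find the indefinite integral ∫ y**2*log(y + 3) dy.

Use integration by parts with u = log(y + 3), dv = y**2 dy.
Then du = 1/(y + 3) dy and v = y**3/3.

y**3*log(y + 3)/3 - y**3/9 + y**2/2 - 3*y + 9*log(y + 3) + C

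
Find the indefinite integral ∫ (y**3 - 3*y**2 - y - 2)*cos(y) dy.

y**3*sin(y) - 3*y**2*sin(y) + 3*y**2*cos(y) - 7*y*sin(y) - 6*y*cos(y) + 4*sin(y) - 7*cos(y) + C

Use integration by parts with u = y**3 - 3*y**2 - y - 2, dv = cos(y) dy, so v = sin(y).
Apply parts 3 times (tabular method): alternate signs, differentiate u down to 0, integrate dv up.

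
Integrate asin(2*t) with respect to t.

t*asin(2*t) + sqrt(-4*t**2 + 1)/2 + C

Use integration by parts with u = arcsin(2*t), dv = dt.
Then du = 2/sqrt(-4*t**2 + 1) dt.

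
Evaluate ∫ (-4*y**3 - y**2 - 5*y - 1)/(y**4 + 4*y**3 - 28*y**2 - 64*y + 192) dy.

Factor the denominator: (y - 4)*(y - 2)*(y + 4)*(y + 6).
Partial-fraction decomposition: -857/(160*(y + 6)) + 259/(96*(y + 4)) + 47/(96*(y - 2)) - 293/(160*(y - 4)).
Integrate each term: A/(y−a) contributes A·log|y−a|.

-293*log(y - 4)/160 + 47*log(y - 2)/96 + 259*log(y + 4)/96 - 857*log(y + 6)/160 + C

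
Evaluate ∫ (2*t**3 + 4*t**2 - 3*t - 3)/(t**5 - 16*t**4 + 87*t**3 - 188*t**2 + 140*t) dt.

Factor the denominator: t*(t - 7)*(t - 5)*(t - 2)**2.
Partial-fraction decomposition: 1133/(900*(t - 2)) + 23/(30*(t - 2)**2) - 166/(45*(t - 5)) + 429/(175*(t - 7)) - 3/(140*t).
Integrate each term; A/(t−a) gives A·log|t−a|; A/(t−a)² gives −A/(t−a).

-3*log(t)/140 + 429*log(t - 7)/175 - 166*log(t - 5)/45 + 1133*log(t - 2)/900 - 23/(30*t - 60) + C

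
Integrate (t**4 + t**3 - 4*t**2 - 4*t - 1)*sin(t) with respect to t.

-t**4*cos(t) + 4*t**3*sin(t) - t**3*cos(t) + 3*t**2*sin(t) + 16*t**2*cos(t) - 32*t*sin(t) + 10*t*cos(t) - 10*sin(t) - 31*cos(t) + C

Use integration by parts with u = t**4 + t**3 - 4*t**2 - 4*t - 1, dv = sin(t) dt, so v = -cos(t).
Apply parts 4 times (tabular method): alternate signs, differentiate u down to 0, integrate dv up.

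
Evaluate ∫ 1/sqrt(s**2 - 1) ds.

log(s + sqrt(s**2 - 1)) + C

Substitute s = sec(θ), so ds = sec(θ)*tan(θ) dθ and the radical becomes sqrt(s**2 - 1) = tan(θ) by the Pythagorean identity.
Integrate the resulting trig expression in θ, then back-substitute sec(θ) = s, tan(θ) = sqrt(s**2 - 1) (absorbing any constant into C).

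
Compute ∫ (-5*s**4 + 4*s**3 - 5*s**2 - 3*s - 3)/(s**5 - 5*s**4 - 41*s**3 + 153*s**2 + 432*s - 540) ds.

Factor the denominator: (s - 6)**2*(s - 1)*(s + 3)*(s + 5).
Partial-fraction decomposition: -623/(242*(s + 5)) + 23/(27*(s + 3)) - 1/(50*(s - 1)) - 266054/(81675*(s - 6)) - 1939/(165*(s - 6)**2).
Integrate each term; A/(s−a) gives A·log|s−a|; A/(s−a)² gives −A/(s−a).

-266054*log(s - 6)/81675 - log(s - 1)/50 + 23*log(s + 3)/27 - 623*log(s + 5)/242 + 1939/(165*s - 990) + C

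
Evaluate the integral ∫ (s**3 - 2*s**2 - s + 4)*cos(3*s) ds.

s**3*sin(3*s)/3 - 2*s**2*sin(3*s)/3 + s**2*cos(3*s)/3 - 5*s*sin(3*s)/9 - 4*s*cos(3*s)/9 + 40*sin(3*s)/27 - 5*cos(3*s)/27 + C

Use integration by parts with u = s**3 - 2*s**2 - s + 4, dv = cos(3*s) ds, so v = sin(3*s)/3.
Apply parts 3 times (tabular method): alternate signs, differentiate u down to 0, integrate dv up.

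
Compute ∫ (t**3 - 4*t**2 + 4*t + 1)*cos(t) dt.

t**3*sin(t) - 4*t**2*sin(t) + 3*t**2*cos(t) - 2*t*sin(t) - 8*t*cos(t) + 9*sin(t) - 2*cos(t) + C

Use integration by parts with u = t**3 - 4*t**2 + 4*t + 1, dv = cos(t) dt, so v = sin(t).
Apply parts 3 times (tabular method): alternate signs, differentiate u down to 0, integrate dv up.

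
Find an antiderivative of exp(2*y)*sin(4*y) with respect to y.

exp(2*y)*sin(4*y)/10 - exp(2*y)*cos(4*y)/5 + C

Let I denote the integral. Integrate by parts with u = sin(4*y), dv = exp(2*y) dy, so v = exp(2*y)/2: I = exp(2*y)*sin(4*y)/2 − 2·∫ exp(2*y)*cos(4*y) dy.
Apply parts again with u = cos(4*y), dv = exp(2*y) dy: ∫ exp(2*y)*cos(4*y) dy = exp(2*y)*cos(4*y)/2 + 2·I. Substituting back brings back I: I = exp(2*y)*sin(4*y)/2 - exp(2*y)*cos(4*y) − 4·I.
Solving for I: (1 + 4)·I equals the remaining terms, so I = (1/5)·(exp(2*y)*sin(4*y)/2 - exp(2*y)*cos(4*y)).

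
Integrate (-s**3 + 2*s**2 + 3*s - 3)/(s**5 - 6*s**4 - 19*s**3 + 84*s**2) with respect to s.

Factor the denominator: s**2*(s - 7)*(s - 3)*(s + 4).
Partial-fraction decomposition: 81/(1232*(s + 4)) + 1/(84*(s - 3)) - 227/(2156*(s - 7)) + 65/(2352*s) - 1/(28*s**2).
Integrate each term; A/(s−a) gives A·log|s−a|; A/(s−a)² gives −A/(s−a).

65*log(s)/2352 - 227*log(s - 7)/2156 + log(s - 3)/84 + 81*log(s + 4)/1232 + 1/(28*s) + C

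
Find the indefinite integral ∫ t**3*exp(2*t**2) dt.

Let u = t², du = 2t dt; rewrite as (1/2)∫ u^1·exp(2u) du.
Now integrate by parts 1 time.

(2*t**2 - 1)*exp(2*t**2)/8 + C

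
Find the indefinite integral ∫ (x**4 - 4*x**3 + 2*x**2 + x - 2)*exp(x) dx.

(x**4 - 8*x**3 + 26*x**2 - 51*x + 49)*exp(x) + C

Use integration by parts with u = x**4 - 4*x**3 + 2*x**2 + x - 2, dv = exp(x) dx, so v = exp(x).
Apply parts 4 times (tabular method): alternate signs, differentiate u down to 0, integrate dv up.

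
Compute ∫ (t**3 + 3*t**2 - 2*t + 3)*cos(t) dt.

Use integration by parts with u = t**3 + 3*t**2 - 2*t + 3, dv = cos(t) dt, so v = sin(t).
Apply parts 3 times (tabular method): alternate signs, differentiate u down to 0, integrate dv up.

t**3*sin(t) + 3*t**2*sin(t) + 3*t**2*cos(t) - 8*t*sin(t) + 6*t*cos(t) - 3*sin(t) - 8*cos(t) + C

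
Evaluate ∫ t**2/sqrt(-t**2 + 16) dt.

Substitute t = 4·sin(θ), so dt = 4·cos(θ) dθ and the radical becomes sqrt(-t**2 + 16) = 4·cos(θ) by the Pythagorean identity.
Integrate the resulting trig expression in θ, then back-substitute θ = asin(t/4), sin(θ) = t/4, cos(θ) = sqrt(-t**2 + 16)/4 (absorbing any constant into C).

-t*sqrt(-t**2 + 16)/2 + 8*asin(t/4) + C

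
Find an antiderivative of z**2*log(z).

z**3*log(z)/3 - z**3/9 + C

Use integration by parts with u = log(z), dv = z**2 dz.
Then du = 1/z dz and v = z**3/3.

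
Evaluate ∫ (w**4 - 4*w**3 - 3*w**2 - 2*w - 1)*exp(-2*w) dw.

Use integration by parts with u = w**4 - 4*w**3 - 3*w**2 - 2*w - 1, dv = exp(-2*w) dw, so v = -exp(-2*w)/2.
Apply parts 4 times (tabular method): alternate signs, differentiate u down to 0, integrate dv up.

(-w**4 + 2*w**3 + 6*w**2 + 8*w + 5)*exp(-2*w)/2 + C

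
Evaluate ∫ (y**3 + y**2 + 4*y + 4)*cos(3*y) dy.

Use integration by parts with u = y**3 + y**2 + 4*y + 4, dv = cos(3*y) dy, so v = sin(3*y)/3.
Apply parts 3 times (tabular method): alternate signs, differentiate u down to 0, integrate dv up.

y**3*sin(3*y)/3 + y**2*sin(3*y)/3 + y**2*cos(3*y)/3 + 10*y*sin(3*y)/9 + 2*y*cos(3*y)/9 + 34*sin(3*y)/27 + 10*cos(3*y)/27 + C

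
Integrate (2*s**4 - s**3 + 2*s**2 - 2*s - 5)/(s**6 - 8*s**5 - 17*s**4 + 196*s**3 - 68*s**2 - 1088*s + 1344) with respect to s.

Factor the denominator: (s - 7)*(s - 4)*(s - 2)**2*(s + 3)*(s + 4).
Partial-fraction decomposition: -611/(3168*(s + 4)) + 104/(875*(s + 3)) + 197/(900*(s - 2)) + 23/(300*(s - 2)**2) - 467/(672*(s - 4)) + 2269/(4125*(s - 7)).
Integrate each term; A/(s−a) gives A·log|s−a|; A/(s−a)² gives −A/(s−a).

2269*log(s - 7)/4125 - 467*log(s - 4)/672 + 197*log(s - 2)/900 + 104*log(s + 3)/875 - 611*log(s + 4)/3168 - 23/(300*s - 600) + C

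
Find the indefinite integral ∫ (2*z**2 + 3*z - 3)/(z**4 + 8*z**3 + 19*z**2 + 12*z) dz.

Factor the denominator: z*(z + 1)*(z + 3)*(z + 4).
Partial-fraction decomposition: -17/(12*(z + 4)) + 1/(z + 3) + 2/(3*(z + 1)) - 1/(4*z).
Integrate each term: A/(z−a) contributes A·log|z−a|.

-log(z)/4 + 2*log(z + 1)/3 + log(z + 3) - 17*log(z + 4)/12 + C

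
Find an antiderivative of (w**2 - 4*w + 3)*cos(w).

Use integration by parts with u = w**2 - 4*w + 3, dv = cos(w) dw, so v = sin(w).
Apply parts 2 times (tabular method): alternate signs, differentiate u down to 0, integrate dv up.

w**2*sin(w) - 4*w*sin(w) + 2*w*cos(w) + sin(w) - 4*cos(w) + C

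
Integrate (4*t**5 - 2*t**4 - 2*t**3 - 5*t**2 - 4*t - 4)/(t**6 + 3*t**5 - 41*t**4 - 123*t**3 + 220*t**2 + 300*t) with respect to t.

Factor the denominator: t*(t - 6)*(t - 2)*(t + 1)*(t + 5)**2.
Partial-fraction decomposition: 6299563/(2371600*(t + 5)) - 13609/(1540*(t + 5)**2) + 3/(112*(t + 1)) - 2/(49*(t - 2)) + 3484/(2541*(t - 6)) - 1/(75*t).
Integrate each term; A/(t−a) gives A·log|t−a|; A/(t−a)² gives −A/(t−a).

-log(t)/75 + 3484*log(t - 6)/2541 - 2*log(t - 2)/49 + 3*log(t + 1)/112 + 6299563*log(t + 5)/2371600 + 13609/(1540*t + 7700) + C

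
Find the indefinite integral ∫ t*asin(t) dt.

Use integration by parts with u = arcsin(t), dv = t dt.
Then du = 1/sqrt(-t**2 + 1) dt.

t**2*asin(t)/2 + t*sqrt(-t**2 + 1)/4 - asin(t)/4 + C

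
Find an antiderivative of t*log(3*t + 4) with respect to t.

t**2*log(3*t + 4)/2 - t**2/4 + 2*t/3 - 8*log(3*t + 4)/9 + C

Use integration by parts with u = log(3*t + 4), dv = t dt.
Then du = 3/(3*t + 4) dt and v = t**2/2.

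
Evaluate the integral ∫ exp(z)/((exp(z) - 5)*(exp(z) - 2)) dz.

log(exp(z) - 5)/3 - log(exp(z) - 2)/3 + C

Let u = e^z, du = e^z dz.
The integral becomes ∫ du/((u-5)(u-2)); decompose into partial fractions.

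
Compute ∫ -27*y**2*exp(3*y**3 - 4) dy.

-3*exp(3*y**3 - 4) + C

Let u = 3*y**3 - 4, so du = (9*y**2) dy.
Rewriting, the integral becomes -3·∫ e^u du = -3·e^u.
Substituting back, u = 3*y**3 - 4.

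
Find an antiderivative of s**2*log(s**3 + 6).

s**3*log(s**3 + 6)/3 - s**3/3 + 2*log(s**3 + 6) + C

Let u = s**3 + 6, so du = (3*s**2) ds.
The integral becomes (1/3)·∫ log(u) du; integrate by parts with u′=log(u), dv′=du.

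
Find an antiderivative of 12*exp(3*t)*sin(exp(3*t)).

Let u = exp(3*t), so du = (3*exp(3*t)) dt.
Rewriting, the integral becomes 4·∫ sin(u) du = 4·-cos(u).
Substituting back, u = exp(3*t).

-4*cos(exp(3*t)) + C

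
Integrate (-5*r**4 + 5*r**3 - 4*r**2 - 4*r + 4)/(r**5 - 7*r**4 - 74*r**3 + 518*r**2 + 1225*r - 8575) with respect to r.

29255*log(r - 7)/14112 - 109*log(r - 5)/20 + 1913*log(r + 5)/1440 - 1157*log(r + 7)/392 + 5255/(168*r - 1176) + C

Factor the denominator: (r - 7)**2*(r - 5)*(r + 5)*(r + 7).
Partial-fraction decomposition: -1157/(392*(r + 7)) + 1913/(1440*(r + 5)) - 109/(20*(r - 5)) + 29255/(14112*(r - 7)) - 5255/(168*(r - 7)**2).
Integrate each term; A/(r−a) gives A·log|r−a|; A/(r−a)² gives −A/(r−a).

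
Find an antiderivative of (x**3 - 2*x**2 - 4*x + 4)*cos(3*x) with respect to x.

Use integration by parts with u = x**3 - 2*x**2 - 4*x + 4, dv = cos(3*x) dx, so v = sin(3*x)/3.
Apply parts 3 times (tabular method): alternate signs, differentiate u down to 0, integrate dv up.

x**3*sin(3*x)/3 - 2*x**2*sin(3*x)/3 + x**2*cos(3*x)/3 - 14*x*sin(3*x)/9 - 4*x*cos(3*x)/9 + 40*sin(3*x)/27 - 14*cos(3*x)/27 + C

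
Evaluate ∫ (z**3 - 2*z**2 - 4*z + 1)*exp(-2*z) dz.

Use integration by parts with u = z**3 - 2*z**2 - 4*z + 1, dv = exp(-2*z) dz, so v = -exp(-2*z)/2.
Apply parts 3 times (tabular method): alternate signs, differentiate u down to 0, integrate dv up.

(-4*z**3 + 2*z**2 + 18*z + 5)*exp(-2*z)/8 + C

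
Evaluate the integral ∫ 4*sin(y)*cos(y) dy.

Let u = cos(y), so du = (-sin(y)) dy.
Rewriting, the integral becomes -4·∫ u^1 du = -4·u^2/2.
Substituting back, u = cos(y).

-2*cos(y)**2 + C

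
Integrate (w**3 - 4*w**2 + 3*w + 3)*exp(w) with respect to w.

(w**3 - 7*w**2 + 17*w - 14)*exp(w) + C

Use integration by parts with u = w**3 - 4*w**2 + 3*w + 3, dv = exp(w) dw, so v = exp(w).
Apply parts 3 times (tabular method): alternate signs, differentiate u down to 0, integrate dv up.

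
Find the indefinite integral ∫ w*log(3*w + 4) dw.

Use integration by parts with u = log(3*w + 4), dv = w dw.
Then du = 3/(3*w + 4) dw and v = w**2/2.

w**2*log(3*w + 4)/2 - w**2/4 + 2*w/3 - 8*log(3*w + 4)/9 + C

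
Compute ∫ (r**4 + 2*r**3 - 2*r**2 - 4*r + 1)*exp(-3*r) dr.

(-27*r**4 - 90*r**3 - 36*r**2 + 84*r + 1)*exp(-3*r)/81 + C

Use integration by parts with u = r**4 + 2*r**3 - 2*r**2 - 4*r + 1, dv = exp(-3*r) dr, so v = -exp(-3*r)/3.
Apply parts 4 times (tabular method): alternate signs, differentiate u down to 0, integrate dv up.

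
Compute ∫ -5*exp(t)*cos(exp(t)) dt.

-5*sin(exp(t)) + C

Let u = exp(t), so du = (exp(t)) dt.
Rewriting, the integral becomes -5·∫ cos(u) du = -5·sin(u).
Substituting back, u = exp(t).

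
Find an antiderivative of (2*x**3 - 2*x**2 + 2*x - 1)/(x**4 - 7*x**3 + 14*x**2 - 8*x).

log(x)/8 + 103*log(x - 4)/24 - 11*log(x - 2)/4 + log(x - 1)/3 + C

Factor the denominator: x*(x - 4)*(x - 2)*(x - 1).
Partial-fraction decomposition: 1/(3*(x - 1)) - 11/(4*(x - 2)) + 103/(24*(x - 4)) + 1/(8*x).
Integrate each term: A/(x−a) contributes A·log|x−a|.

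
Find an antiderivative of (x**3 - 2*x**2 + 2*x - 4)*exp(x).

Use integration by parts with u = x**3 - 2*x**2 + 2*x - 4, dv = exp(x) dx, so v = exp(x).
Apply parts 3 times (tabular method): alternate signs, differentiate u down to 0, integrate dv up.

(x**3 - 5*x**2 + 12*x - 16)*exp(x) + C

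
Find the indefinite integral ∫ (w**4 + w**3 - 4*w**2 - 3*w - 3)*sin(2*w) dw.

Use integration by parts with u = w**4 + w**3 - 4*w**2 - 3*w - 3, dv = sin(2*w) dw, so v = -cos(2*w)/2.
Apply parts 4 times (tabular method): alternate signs, differentiate u down to 0, integrate dv up.

-w**4*cos(2*w)/2 + w**3*sin(2*w) - w**3*cos(2*w)/2 + 3*w**2*sin(2*w)/4 + 7*w**2*cos(2*w)/2 - 7*w*sin(2*w)/2 + 9*w*cos(2*w)/4 - 9*sin(2*w)/8 - cos(2*w)/4 + C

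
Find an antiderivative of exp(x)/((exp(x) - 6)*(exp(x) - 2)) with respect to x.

Let u = e^x, du = e^x dx.
The integral becomes ∫ du/((u-2)(u-6)); decompose into partial fractions.

log(exp(x) - 6)/4 - log(exp(x) - 2)/4 + C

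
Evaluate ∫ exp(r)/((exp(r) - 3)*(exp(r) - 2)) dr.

log(exp(r) - 3) - log(exp(r) - 2) + C

Let u = e^r, du = e^r dr.
The integral becomes ∫ du/((u-3)(u-2)); decompose into partial fractions.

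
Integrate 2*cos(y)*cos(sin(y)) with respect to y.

Let u = sin(y), so du = (cos(y)) dy.
Rewriting, the integral becomes 2·∫ cos(u) du = 2·sin(u).
Substituting back, u = sin(y).

2*sin(sin(y)) + C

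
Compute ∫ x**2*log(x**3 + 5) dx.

Let u = x**3 + 5, so du = (3*x**2) dx.
The integral becomes (1/3)·∫ log(u) du; integrate by parts with u′=log(u), dv′=du.

x**3*log(x**3 + 5)/3 - x**3/3 + 5*log(x**3 + 5)/3 + C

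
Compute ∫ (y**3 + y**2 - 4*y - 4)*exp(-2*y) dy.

(-4*y**3 - 10*y**2 + 6*y + 19)*exp(-2*y)/8 + C

Use integration by parts with u = y**3 + y**2 - 4*y - 4, dv = exp(-2*y) dy, so v = -exp(-2*y)/2.
Apply parts 3 times (tabular method): alternate signs, differentiate u down to 0, integrate dv up.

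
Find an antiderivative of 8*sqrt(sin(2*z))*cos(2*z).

Let u = sin(2*z), so du = (2*cos(2*z)) dz.
Rewriting, the integral becomes 4·∫ √u du = 4·(2/3)u^(3/2).
Substituting back, u = sin(2*z).

8*sin(2*z)**(3/2)/3 + C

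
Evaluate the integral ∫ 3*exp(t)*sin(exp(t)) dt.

-3*cos(exp(t)) + C

Let u = exp(t), so du = (exp(t)) dt.
Rewriting, the integral becomes 3·∫ sin(u) du = 3·-cos(u).
Substituting back, u = exp(t).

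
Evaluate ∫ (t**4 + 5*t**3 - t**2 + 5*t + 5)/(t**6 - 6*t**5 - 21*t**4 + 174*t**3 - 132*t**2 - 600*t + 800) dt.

Factor the denominator: (t - 5)*(t - 4)*(t - 2)**2*(t + 2)*(t + 5).
Partial-fraction decomposition: 1/(294*(t + 5)) - 11/(672*(t + 2)) + 10291/(14112*(t - 2)) + 67/(168*(t - 2)**2) - 65/(24*(t - 4)) + 251/(126*(t - 5)).
Integrate each term; A/(t−a) gives A·log|t−a|; A/(t−a)² gives −A/(t−a).

251*log(t - 5)/126 - 65*log(t - 4)/24 + 10291*log(t - 2)/14112 - 11*log(t + 2)/672 + log(t + 5)/294 - 67/(168*t - 336) + C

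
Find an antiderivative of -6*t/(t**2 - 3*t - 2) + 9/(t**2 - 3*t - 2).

-3*log(t**2 - 3*t - 2) + C

Let u = t**2 - 3*t - 2, so du = (2*t - 3) dt.
Rewriting, the integral becomes -3·∫ 1/u du = -3·log(u).
Substituting back, u = t**2 - 3*t - 2.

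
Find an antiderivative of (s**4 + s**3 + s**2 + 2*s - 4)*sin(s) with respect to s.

-s**4*cos(s) + 4*s**3*sin(s) - s**3*cos(s) + 3*s**2*sin(s) + 11*s**2*cos(s) - 22*s*sin(s) + 4*s*cos(s) - 4*sin(s) - 18*cos(s) + C

Use integration by parts with u = s**4 + s**3 + s**2 + 2*s - 4, dv = sin(s) ds, so v = -cos(s).
Apply parts 4 times (tabular method): alternate signs, differentiate u down to 0, integrate dv up.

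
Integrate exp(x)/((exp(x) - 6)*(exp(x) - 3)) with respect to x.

log(exp(x) - 6)/3 - log(exp(x) - 3)/3 + C

Let u = e^x, du = e^x dx.
The integral becomes ∫ du/((u-3)(u-6)); decompose into partial fractions.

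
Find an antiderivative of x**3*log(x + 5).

x**4*log(x + 5)/4 - x**4/16 + 5*x**3/12 - 25*x**2/8 + 125*x/4 - 625*log(x + 5)/4 + C

Use integration by parts with u = log(x + 5), dv = x**3 dx.
Then du = 1/(x + 5) dx and v = x**4/4.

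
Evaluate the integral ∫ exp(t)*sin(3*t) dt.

exp(t)*sin(3*t)/10 - 3*exp(t)*cos(3*t)/10 + C

Let I denote the integral. Integrate by parts with u = sin(3*t), dv = exp(t) dt, so v = exp(t): I = exp(t)*sin(3*t) − 3·∫ exp(t)*cos(3*t) dt.
Apply parts again with u = cos(3*t), dv = exp(t) dt: ∫ exp(t)*cos(3*t) dt = exp(t)*cos(3*t) + 3·I. Substituting back brings back I: I = exp(t)*sin(3*t) - 3*exp(t)*cos(3*t) − 9·I.
Solving for I: (1 + 9)·I equals the remaining terms, so I = (1/10)·(exp(t)*sin(3*t) - 3*exp(t)*cos(3*t)).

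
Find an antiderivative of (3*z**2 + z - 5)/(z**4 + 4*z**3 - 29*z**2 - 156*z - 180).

Factor the denominator: (z - 6)*(z + 2)*(z + 3)*(z + 5).
Partial-fraction decomposition: -65/(66*(z + 5)) + 19/(18*(z + 3)) - 5/(24*(z + 2)) + 109/(792*(z - 6)).
Integrate each term: A/(z−a) contributes A·log|z−a|.

109*log(z - 6)/792 - 5*log(z + 2)/24 + 19*log(z + 3)/18 - 65*log(z + 5)/66 + C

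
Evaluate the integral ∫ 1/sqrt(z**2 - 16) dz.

log(z + sqrt(z**2 - 16)) + C

Substitute z = 4·sec(θ), so dz = 4·sec(θ)*tan(θ) dθ and the radical becomes sqrt(z**2 - 16) = 4·tan(θ) by the Pythagorean identity.
Integrate the resulting trig expression in θ, then back-substitute sec(θ) = z/4, tan(θ) = sqrt(z**2 - 16)/4 (absorbing any constant into C).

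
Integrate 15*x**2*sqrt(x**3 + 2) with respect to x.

Let u = x**3 + 2, so du = (3*x**2) dx.
Rewriting, the integral becomes 5·∫ √u du = 5·(2/3)u^(3/2).
Substituting back, u = x**3 + 2.

10*(x**3 + 2)**(3/2)/3 + C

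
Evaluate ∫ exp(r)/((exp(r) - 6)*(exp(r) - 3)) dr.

Let u = e^r, du = e^r dr.
The integral becomes ∫ du/((u-6)(u-3)); decompose into partial fractions.

log(exp(r) - 6)/3 - log(exp(r) - 3)/3 + C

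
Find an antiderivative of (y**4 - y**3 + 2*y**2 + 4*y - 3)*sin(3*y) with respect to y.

-y**4*cos(3*y)/3 + 4*y**3*sin(3*y)/9 + y**3*cos(3*y)/3 - y**2*sin(3*y)/3 - 2*y**2*cos(3*y)/9 + 4*y*sin(3*y)/27 - 14*y*cos(3*y)/9 + 14*sin(3*y)/27 + 85*cos(3*y)/81 + C

Use integration by parts with u = y**4 - y**3 + 2*y**2 + 4*y - 3, dv = sin(3*y) dy, so v = -cos(3*y)/3.
Apply parts 4 times (tabular method): alternate signs, differentiate u down to 0, integrate dv up.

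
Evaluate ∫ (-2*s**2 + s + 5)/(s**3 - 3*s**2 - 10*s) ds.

-log(s)/2 - 8*log(s - 5)/7 - 5*log(s + 2)/14 + C

Factor the denominator: s*(s - 5)*(s + 2).
Partial-fraction decomposition: -5/(14*(s + 2)) - 8/(7*(s - 5)) - 1/(2*s).
Integrate each term: A/(s−a) contributes A·log|s−a|.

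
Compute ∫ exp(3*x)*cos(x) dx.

exp(3*x)*sin(x)/10 + 3*exp(3*x)*cos(x)/10 + C

Let I denote the integral. Integrate by parts with u = cos(x), dv = exp(3*x) dx, so v = exp(3*x)/3: I = exp(3*x)*cos(x)/3 + (1/3)·∫ exp(3*x)*sin(x) dx.
Apply parts again with u = sin(x), dv = exp(3*x) dx: ∫ exp(3*x)*sin(x) dx = exp(3*x)*sin(x)/3 − (1/3)·I. Substituting back brings back I: I = exp(3*x)*sin(x)/9 + exp(3*x)*cos(x)/3 − (1/9)·I.
Solving for I: (1 + 1/9)·I equals the remaining terms, so I = (9/10)·(exp(3*x)*sin(x)/9 + exp(3*x)*cos(x)/3).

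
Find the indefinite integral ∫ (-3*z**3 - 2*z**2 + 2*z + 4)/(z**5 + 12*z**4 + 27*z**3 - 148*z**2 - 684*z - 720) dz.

-53*log(z - 4)/945 - 2*log(z + 2)/9 + 61*log(z + 3)/42 - 319*log(z + 5)/54 + 71*log(z + 6)/15 + C

Factor the denominator: (z - 4)*(z + 2)*(z + 3)*(z + 5)*(z + 6).
Partial-fraction decomposition: 71/(15*(z + 6)) - 319/(54*(z + 5)) + 61/(42*(z + 3)) - 2/(9*(z + 2)) - 53/(945*(z - 4)).
Integrate each term: A/(z−a) contributes A·log|z−a|.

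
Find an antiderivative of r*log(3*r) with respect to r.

r**2*(log(r) + log(3))/2 - r**2/4 + C

Use integration by parts with u = log(3*r), dv = r dr.
Then du = 1/r dr and v = r**2/2.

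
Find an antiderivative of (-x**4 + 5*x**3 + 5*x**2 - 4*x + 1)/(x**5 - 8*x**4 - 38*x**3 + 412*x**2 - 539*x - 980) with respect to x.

-39*log(x - 7)/56 - 53*log(x - 5)/72 + 43*log(x - 4)/55 - log(x + 1)/360 - 1921*log(x + 7)/5544 + C

Factor the denominator: (x - 7)*(x - 5)*(x - 4)*(x + 1)*(x + 7).
Partial-fraction decomposition: -1921/(5544*(x + 7)) - 1/(360*(x + 1)) + 43/(55*(x - 4)) - 53/(72*(x - 5)) - 39/(56*(x - 7)).
Integrate each term: A/(x−a) contributes A·log|x−a|.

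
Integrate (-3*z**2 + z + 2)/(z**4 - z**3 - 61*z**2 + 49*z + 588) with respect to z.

Factor the denominator: (z - 7)*(z - 4)*(z + 3)*(z + 7).
Partial-fraction decomposition: 19/(77*(z + 7)) - 1/(10*(z + 3)) + 2/(11*(z - 4)) - 23/(70*(z - 7)).
Integrate each term: A/(z−a) contributes A·log|z−a|.

-23*log(z - 7)/70 + 2*log(z - 4)/11 - log(z + 3)/10 + 19*log(z + 7)/77 + C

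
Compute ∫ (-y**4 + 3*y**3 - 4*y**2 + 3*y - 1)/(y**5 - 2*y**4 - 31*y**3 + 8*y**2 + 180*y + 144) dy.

Factor the denominator: (y - 6)*(y - 3)*(y + 1)*(y + 2)*(y + 4).
Partial-fraction decomposition: -5/(4*(y + 4)) + 63/(80*(y + 2)) - 1/(7*(y + 1)) + 1/(15*(y - 3)) - 155/(336*(y - 6)).
Integrate each term: A/(y−a) contributes A·log|y−a|.

-155*log(y - 6)/336 + log(y - 3)/15 - log(y + 1)/7 + 63*log(y + 2)/80 - 5*log(y + 4)/4 + C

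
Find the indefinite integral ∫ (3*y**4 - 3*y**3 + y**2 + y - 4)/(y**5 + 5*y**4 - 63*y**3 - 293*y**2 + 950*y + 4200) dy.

Factor the denominator: (y - 6)*(y - 5)*(y + 4)*(y + 5)*(y + 7).
Partial-fraction decomposition: 4135/(468*(y + 7)) - 103/(10*(y + 5)) + 484/(135*(y + 4)) - 763/(540*(y - 5)) + 149/(65*(y - 6)).
Integrate each term: A/(y−a) contributes A·log|y−a|.

149*log(y - 6)/65 - 763*log(y - 5)/540 + 484*log(y + 4)/135 - 103*log(y + 5)/10 + 4135*log(y + 7)/468 + C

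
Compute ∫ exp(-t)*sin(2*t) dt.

-exp(-t)*sin(2*t)/5 - 2*exp(-t)*cos(2*t)/5 + C

Let I denote the integral. Integrate by parts with u = sin(2*t), dv = exp(-t) dt, so v = -exp(-t): I = -exp(-t)*sin(2*t) + 2·∫ exp(-t)*cos(2*t) dt.
Apply parts again with u = cos(2*t), dv = exp(-t) dt: ∫ exp(-t)*cos(2*t) dt = -exp(-t)*cos(2*t) − 2·I. Substituting back brings back I: I = -exp(-t)*sin(2*t) - 2*exp(-t)*cos(2*t) − 4·I.
Solving for I: (1 + 4)·I equals the remaining terms, so I = (1/5)·(-exp(-t)*sin(2*t) - 2*exp(-t)*cos(2*t)).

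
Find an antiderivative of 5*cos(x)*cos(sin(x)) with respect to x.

5*sin(sin(x)) + C

Let u = sin(x), so du = (cos(x)) dx.
Rewriting, the integral becomes 5·∫ cos(u) du = 5·sin(u).
Substituting back, u = sin(x).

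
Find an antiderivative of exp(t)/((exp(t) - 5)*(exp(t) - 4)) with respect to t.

Let u = e^t, du = e^t dt.
The integral becomes ∫ du/((u-5)(u-4)); decompose into partial fractions.

log(exp(t) - 5) - log(exp(t) - 4) + C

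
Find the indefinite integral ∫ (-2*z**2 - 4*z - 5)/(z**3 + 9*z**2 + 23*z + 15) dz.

-3*log(z + 1)/8 + 11*log(z + 3)/4 - 35*log(z + 5)/8 + C

Factor the denominator: (z + 1)*(z + 3)*(z + 5).
Partial-fraction decomposition: -35/(8*(z + 5)) + 11/(4*(z + 3)) - 3/(8*(z + 1)).
Integrate each term: A/(z−a) contributes A·log|z−a|.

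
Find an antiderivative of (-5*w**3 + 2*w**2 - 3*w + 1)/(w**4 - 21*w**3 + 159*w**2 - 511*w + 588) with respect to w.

Factor the denominator: (w - 7)**2*(w - 4)*(w - 3).
Partial-fraction decomposition: 125/(16*(w - 3)) - 299/(9*(w - 4)) + 2939/(144*(w - 7)) - 1637/(12*(w - 7)**2).
Integrate each term; A/(w−a) gives A·log|w−a|; A/(w−a)² gives −A/(w−a).

2939*log(w - 7)/144 - 299*log(w - 4)/9 + 125*log(w - 3)/16 + 1637/(12*w - 84) + C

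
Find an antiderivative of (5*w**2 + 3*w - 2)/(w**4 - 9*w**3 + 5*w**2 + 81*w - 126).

33*log(w - 7)/25 - 13*log(w - 3)/6 + 24*log(w - 2)/25 - 17*log(w + 3)/150 + C

Factor the denominator: (w - 7)*(w - 3)*(w - 2)*(w + 3).
Partial-fraction decomposition: -17/(150*(w + 3)) + 24/(25*(w - 2)) - 13/(6*(w - 3)) + 33/(25*(w - 7)).
Integrate each term: A/(w−a) contributes A·log|w−a|.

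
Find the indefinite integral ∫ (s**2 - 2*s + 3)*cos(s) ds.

s**2*sin(s) - 2*s*sin(s) + 2*s*cos(s) + sin(s) - 2*cos(s) + C

Use integration by parts with u = s**2 - 2*s + 3, dv = cos(s) ds, so v = sin(s).
Apply parts 2 times (tabular method): alternate signs, differentiate u down to 0, integrate dv up.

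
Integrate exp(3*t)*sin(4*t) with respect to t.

Let I denote the integral. Integrate by parts with u = sin(4*t), dv = exp(3*t) dt, so v = exp(3*t)/3: I = exp(3*t)*sin(4*t)/3 − (4/3)·∫ exp(3*t)*cos(4*t) dt.
Apply parts again with u = cos(4*t), dv = exp(3*t) dt: ∫ exp(3*t)*cos(4*t) dt = exp(3*t)*cos(4*t)/3 + (4/3)·I. Substituting back brings back I: I = exp(3*t)*sin(4*t)/3 - 4*exp(3*t)*cos(4*t)/9 − (16/9)·I.
Solving for I: (1 + 16/9)·I equals the remaining terms, so I = (9/25)·(exp(3*t)*sin(4*t)/3 - 4*exp(3*t)*cos(4*t)/9).

3*exp(3*t)*sin(4*t)/25 - 4*exp(3*t)*cos(4*t)/25 + C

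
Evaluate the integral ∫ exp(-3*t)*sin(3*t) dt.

Let I denote the integral. Integrate by parts with u = sin(3*t), dv = exp(-3*t) dt, so v = -exp(-3*t)/3: I = -exp(-3*t)*sin(3*t)/3 + ∫ exp(-3*t)*cos(3*t) dt.
Apply parts again with u = cos(3*t), dv = exp(-3*t) dt: ∫ exp(-3*t)*cos(3*t) dt = -exp(-3*t)*cos(3*t)/3 − I. Substituting back brings back I: I = -exp(-3*t)*sin(3*t)/3 - exp(-3*t)*cos(3*t)/3 − I.
Solving for I: (1 + 1)·I equals the remaining terms, so I = (1/2)·(-exp(-3*t)*sin(3*t)/3 - exp(-3*t)*cos(3*t)/3).

-exp(-3*t)*sin(3*t)/6 - exp(-3*t)*cos(3*t)/6 + C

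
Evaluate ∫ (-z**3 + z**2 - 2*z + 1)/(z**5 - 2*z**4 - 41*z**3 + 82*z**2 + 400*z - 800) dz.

Factor the denominator: (z - 5)*(z - 4)*(z - 2)*(z + 4)*(z + 5).
Partial-fraction decomposition: 23/(90*(z + 5)) - 89/(432*(z + 4)) - 1/(36*(z - 2)) + 55/(144*(z - 4)) - 109/(270*(z - 5)).
Integrate each term: A/(z−a) contributes A·log|z−a|.

-109*log(z - 5)/270 + 55*log(z - 4)/144 - log(z - 2)/36 - 89*log(z + 4)/432 + 23*log(z + 5)/90 + C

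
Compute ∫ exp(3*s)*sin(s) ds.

3*exp(3*s)*sin(s)/10 - exp(3*s)*cos(s)/10 + C

Let I denote the integral. Integrate by parts with u = sin(s), dv = exp(3*s) ds, so v = exp(3*s)/3: I = exp(3*s)*sin(s)/3 − (1/3)·∫ exp(3*s)*cos(s) ds.
Apply parts again with u = cos(s), dv = exp(3*s) ds: ∫ exp(3*s)*cos(s) ds = exp(3*s)*cos(s)/3 + (1/3)·I. Substituting back brings back I: I = exp(3*s)*sin(s)/3 - exp(3*s)*cos(s)/9 − (1/9)·I.
Solving for I: (1 + 1/9)·I equals the remaining terms, so I = (9/10)·(exp(3*s)*sin(s)/3 - exp(3*s)*cos(s)/9).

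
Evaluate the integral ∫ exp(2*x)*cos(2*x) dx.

Let I denote the integral. Integrate by parts with u = cos(2*x), dv = exp(2*x) dx, so v = exp(2*x)/2: I = exp(2*x)*cos(2*x)/2 + ∫ exp(2*x)*sin(2*x) dx.
Apply parts again with u = sin(2*x), dv = exp(2*x) dx: ∫ exp(2*x)*sin(2*x) dx = exp(2*x)*sin(2*x)/2 − I. Substituting back brings back I: I = exp(2*x)*sin(2*x)/2 + exp(2*x)*cos(2*x)/2 − I.
Solving for I: (1 + 1)·I equals the remaining terms, so I = (1/2)·(exp(2*x)*sin(2*x)/2 + exp(2*x)*cos(2*x)/2).

exp(2*x)*sin(2*x)/4 + exp(2*x)*cos(2*x)/4 + C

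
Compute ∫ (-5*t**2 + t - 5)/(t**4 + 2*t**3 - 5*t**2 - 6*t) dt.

Factor the denominator: t*(t - 2)*(t + 1)*(t + 3).
Partial-fraction decomposition: 53/(30*(t + 3)) - 11/(6*(t + 1)) - 23/(30*(t - 2)) + 5/(6*t).
Integrate each term: A/(t−a) contributes A·log|t−a|.

5*log(t)/6 - 23*log(t - 2)/30 - 11*log(t + 1)/6 + 53*log(t + 3)/30 + C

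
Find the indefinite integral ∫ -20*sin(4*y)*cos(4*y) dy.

Let u = sin(4*y), so du = (4*cos(4*y)) dy.
Rewriting, the integral becomes -5·∫ u^1 du = -5·u^2/2.
Substituting back, u = sin(4*y).

-5*sin(4*y)**2/2 + C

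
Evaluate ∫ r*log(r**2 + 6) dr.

Let u = r**2 + 6, so du = (2*r) dr.
The integral becomes (1/2)·∫ log(u) du; integrate by parts with u′=log(u), dv′=du.

r**2*log(r**2 + 6)/2 - r**2/2 + 3*log(r**2 + 6) + C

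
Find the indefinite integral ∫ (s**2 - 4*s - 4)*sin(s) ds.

Use integration by parts with u = s**2 - 4*s - 4, dv = sin(s) ds, so v = -cos(s).
Apply parts 2 times (tabular method): alternate signs, differentiate u down to 0, integrate dv up.

-s**2*cos(s) + 2*s*sin(s) + 4*s*cos(s) - 4*sin(s) + 6*cos(s) + C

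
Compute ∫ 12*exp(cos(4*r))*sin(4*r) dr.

-3*exp(cos(4*r)) + C

Let u = cos(4*r), so du = (-4*sin(4*r)) dr.
Rewriting, the integral becomes -3·∫ e^u du = -3·e^u.
Substituting back, u = cos(4*r).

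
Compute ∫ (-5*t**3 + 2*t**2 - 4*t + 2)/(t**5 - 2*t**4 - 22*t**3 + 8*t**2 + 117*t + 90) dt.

Factor the denominator: (t - 5)*(t - 3)*(t + 1)*(t + 2)*(t + 3).
Partial-fraction decomposition: 167/(96*(t + 3)) - 58/(35*(t + 2)) + 13/(48*(t + 1)) + 127/(240*(t - 3)) - 593/(672*(t - 5)).
Integrate each term: A/(t−a) contributes A·log|t−a|.

-593*log(t - 5)/672 + 127*log(t - 3)/240 + 13*log(t + 1)/48 - 58*log(t + 2)/35 + 167*log(t + 3)/96 + C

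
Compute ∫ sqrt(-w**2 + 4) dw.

w*sqrt(-w**2 + 4)/2 + 2*asin(w/2) + C

Substitute w = 2·sin(θ), so dw = 2·cos(θ) dθ and the radical becomes sqrt(-w**2 + 4) = 2·cos(θ) by the Pythagorean identity.
Integrate the resulting trig expression in θ, then back-substitute θ = asin(w/2), sin(θ) = w/2, cos(θ) = sqrt(-w**2 + 4)/2 (absorbing any constant into C).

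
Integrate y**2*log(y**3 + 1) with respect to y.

Let u = y**3 + 1, so du = (3*y**2) dy.
The integral becomes (1/3)·∫ log(u) du; integrate by parts with u′=log(u), dv′=du.

y**3*log(y**3 + 1)/3 - y**3/3 + log(y**3 + 1)/3 + C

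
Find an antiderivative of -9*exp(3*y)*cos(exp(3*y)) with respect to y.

Let u = exp(3*y), so du = (3*exp(3*y)) dy.
Rewriting, the integral becomes -3·∫ cos(u) du = -3·sin(u).
Substituting back, u = exp(3*y).

-3*sin(exp(3*y)) + C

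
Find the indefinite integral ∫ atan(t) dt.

Use integration by parts with u = arctan(t), dv = dt.
Then du = 1/(t**2 + 1) dt.

t*atan(t) - log(t**2 + 1)/2 + C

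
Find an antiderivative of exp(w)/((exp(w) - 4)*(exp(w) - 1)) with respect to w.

Let u = e^w, du = e^w dw.
The integral becomes ∫ du/((u-4)(u-1)); decompose into partial fractions.

log(exp(w) - 4)/3 - log(exp(w) - 1)/3 + C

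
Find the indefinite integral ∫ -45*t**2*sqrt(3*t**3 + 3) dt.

Let u = 3*t**3 + 3, so du = (9*t**2) dt.
Rewriting, the integral becomes -5·∫ √u du = -5·(2/3)u^(3/2).
Substituting back, u = 3*t**3 + 3.

-10*(3*t**3 + 3)**(3/2)/3 + C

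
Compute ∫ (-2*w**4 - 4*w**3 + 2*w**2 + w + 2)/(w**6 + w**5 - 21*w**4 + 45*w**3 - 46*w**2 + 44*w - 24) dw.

Factor the denominator: (w - 2)**2*(w - 1)*(w + 6)*(w**2 + 1).
Partial-fraction decomposition: (81*w + 217)/(1850*(w**2 + 1)) + 415/(4144*(w + 6)) - 1/(14*(w - 1)) - 29/(400*(w - 2)) - 13/(10*(w - 2)**2).
Integrate each term; A/(w−a) gives A·log|w−a|; the (Bw+D)/(w²+p²) term gives a log and an atan.

-29*log(w - 2)/400 - log(w - 1)/14 + 415*log(w + 6)/4144 + 81*log(w**2 + 1)/3700 + 217*atan(w)/1850 + 13/(10*w - 20) + C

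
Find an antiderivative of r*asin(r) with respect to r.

r**2*asin(r)/2 + r*sqrt(-r**2 + 1)/4 - asin(r)/4 + C

Use integration by parts with u = arcsin(r), dv = r dr.
Then du = 1/sqrt(-r**2 + 1) dr.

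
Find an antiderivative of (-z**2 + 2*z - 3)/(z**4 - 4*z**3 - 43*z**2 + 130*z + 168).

Factor the denominator: (z - 7)*(z - 4)*(z + 1)*(z + 6).
Partial-fraction decomposition: 51/(650*(z + 6)) - 3/(100*(z + 1)) + 11/(150*(z - 4)) - 19/(156*(z - 7)).
Integrate each term: A/(z−a) contributes A·log|z−a|.

-19*log(z - 7)/156 + 11*log(z - 4)/150 - 3*log(z + 1)/100 + 51*log(z + 6)/650 + C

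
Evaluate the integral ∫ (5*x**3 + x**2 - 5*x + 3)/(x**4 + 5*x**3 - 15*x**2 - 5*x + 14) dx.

37*log(x - 2)/27 - log(x - 1)/4 + log(x + 1)/9 + 407*log(x + 7)/108 + C

Factor the denominator: (x - 2)*(x - 1)*(x + 1)*(x + 7).
Partial-fraction decomposition: 407/(108*(x + 7)) + 1/(9*(x + 1)) - 1/(4*(x - 1)) + 37/(27*(x - 2)).
Integrate each term: A/(x−a) contributes A·log|x−a|.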